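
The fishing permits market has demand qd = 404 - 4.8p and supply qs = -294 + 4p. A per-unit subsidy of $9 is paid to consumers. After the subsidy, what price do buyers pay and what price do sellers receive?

Buyers pay 1655/22; sellers receive 1853/22

Pre-subsidy: 404 - 4.8p = -294 + 4p gives p* = 1745/22, q* = 256/11.
With the rebate, buyers effectively pay pb = ps − 9, where ps is the price sellers receive.
Demand in terms of ps becomes qd = 404 − 4.8(ps − 9) = 447.2 - 4.8ps. Setting this equal to supply: 447.2 - 4.8ps = -294 + 4ps, so ps = 1853/22.
Buyers pay pb = 1853/22 − 9 = 1655/22; q' = -294 + 4·(1853/22) = 472/11.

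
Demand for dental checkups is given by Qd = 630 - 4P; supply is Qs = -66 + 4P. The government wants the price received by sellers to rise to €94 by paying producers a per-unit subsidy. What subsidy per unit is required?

At a seller price of 94, quantity supplied is -66 + 4·94 = 310.
Buyers absorb 310 only when they pay Pb with 630 − 4·Pb = 310, i.e. Pb = 80.
s = Ps − Pb = 94 − 80 = 14.

Required subsidy s = €14 per unit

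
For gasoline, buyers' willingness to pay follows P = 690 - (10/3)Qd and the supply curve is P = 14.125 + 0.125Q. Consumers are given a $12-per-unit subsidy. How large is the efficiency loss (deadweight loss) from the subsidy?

Pre-subsidy: 690 - (10/3)Q = 14.125 + 0.125Q gives Q* = 16221/83 and P* = 3200/83.
With the rebate, buyers effectively pay Pb = Ps − 12, where Ps is the price sellers receive.
On the curves, Pb = 690 - (10/3)Q and Ps = 14.125 + 0.125Q; the wedge Ps − Pb = 12 gives 14.125 + 0.125Q − (690 - (10/3)Q) = 12, so Q' = 16509/83.
Then Pb = 690 − (10/3)·(16509/83) = 2240/83 and Ps = 14.125 + 0.125·(16509/83) = 3236/83.
The subsidy expands output by 16509/83 − 16221/83 = 288/83 past the efficient level; on those units the gap between marginal cost and willingness to pay runs from 0 up to 12.
DWL = ½ × 12 × 288/83 = 1728/83.

Deadweight loss = 1728/83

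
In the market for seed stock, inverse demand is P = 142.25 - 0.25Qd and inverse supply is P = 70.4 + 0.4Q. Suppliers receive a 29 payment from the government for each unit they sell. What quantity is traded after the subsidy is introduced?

Pre-subsidy: 142.25 - 0.25Q = 70.4 + 0.4Q gives Q* = 1437/13 and P* = 1490/13.
With the subsidy, sellers receive Ps = Pb + 29 for each unit, where Pb is the price buyers pay.
On the curves, Pb = 142.25 - 0.25Q and Ps = 70.4 + 0.4Q; the wedge Ps − Pb = 29 gives 70.4 + 0.4Q − (142.25 - 0.25Q) = 29, so Q' = 2017/13.
Then Pb = 142.25 − 0.25·(2017/13) = 1345/13 and Ps = 70.4 + 0.4·(2017/13) = 1722/13.

Q' = 2017/13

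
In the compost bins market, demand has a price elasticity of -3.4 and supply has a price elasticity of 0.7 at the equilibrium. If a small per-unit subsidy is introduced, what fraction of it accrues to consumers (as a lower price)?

For a small subsidy around the equilibrium, the benefit split depends on the relative slopes, which at a point are proportional to the elasticities.
Buyer share = εs/(εs + |εd|) = 0.7/(0.7 + 3.4) = 7/41; seller share = |εd|/(εs + |εd|) = 34/41.

Consumer share = 7/41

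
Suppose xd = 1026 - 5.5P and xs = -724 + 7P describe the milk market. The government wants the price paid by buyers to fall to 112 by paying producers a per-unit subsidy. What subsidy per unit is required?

At a buyer price of 112, quantity demanded is 1026 − 5.5·112 = 410.
Sellers supply 410 only when they receive Ps with -724 + 7·Ps = 410, i.e. Ps = 162.
s = Ps − Pb = 162 − 112 = 50.

Required subsidy s = 50 per unit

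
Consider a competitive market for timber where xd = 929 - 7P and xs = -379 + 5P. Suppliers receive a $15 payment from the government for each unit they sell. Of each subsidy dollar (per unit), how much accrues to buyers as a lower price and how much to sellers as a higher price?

Buyers gain $6.25 per unit; sellers gain $8.75 per unit

Pre-subsidy: 929 - 7P = -379 + 5P gives P* = 109, x* = 166.
With the subsidy, sellers receive Ps = Pb + 15 for each unit, where Pb is the price buyers pay.
Supply in terms of Pb becomes xs = -379 + 5(Pb + 15) = -304 + 5Pb. Setting this equal to demand: 929 - 7Pb = -304 + 5Pb, so Pb = 102.75.
Sellers receive Ps = 102.75 + 15 = 117.75; x' = 929 − 7·102.75 = 209.75.
Buyers' price falls by P* − Pb = 109 − 102.75 = 6.25; sellers' price rises by Ps − P* = 117.75 − 109 = 8.75.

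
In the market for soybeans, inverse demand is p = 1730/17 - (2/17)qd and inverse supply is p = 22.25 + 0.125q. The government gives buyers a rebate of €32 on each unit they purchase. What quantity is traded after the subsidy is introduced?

Pre-subsidy: 1730/17 - (2/17)q = 22.25 + 0.125q gives q* = 10814/33 and p* = 2086/33.
With the rebate, buyers effectively pay pb = ps − 32, where ps is the price sellers receive.
On the curves, pb = 1730/17 - (2/17)q and ps = 22.25 + 0.125q; the wedge ps − pb = 32 gives 22.25 + 0.125q − (1730/17 - (2/17)q) = 32, so q' = 15166/33.
Then pb = 1730/17 − (2/17)·(15166/33) = 1574/33 and ps = 22.25 + 0.125·(15166/33) = 2630/33.

q' = 15166/33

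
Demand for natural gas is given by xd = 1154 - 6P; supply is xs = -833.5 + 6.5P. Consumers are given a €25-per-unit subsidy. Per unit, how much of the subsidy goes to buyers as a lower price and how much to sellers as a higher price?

Pre-subsidy: 1154 - 6P = -833.5 + 6.5P gives P* = 159, x* = 200.
With the rebate, buyers effectively pay Pb = Ps − 25, where Ps is the price sellers receive.
Demand in terms of Ps becomes xd = 1154 − 6(Ps − 25) = 1304 - 6Ps. Setting this equal to supply: 1304 - 6Ps = -833.5 + 6.5Ps, so Ps = 171.
Buyers pay Pb = 171 − 25 = 146; x' = -833.5 + 6.5·171 = 278.
Buyers' price falls by P* − Pb = 159 − 146 = 13; sellers' price rises by Ps − P* = 171 − 159 = 12.

Buyers gain €13 per unit; sellers gain €12 per unit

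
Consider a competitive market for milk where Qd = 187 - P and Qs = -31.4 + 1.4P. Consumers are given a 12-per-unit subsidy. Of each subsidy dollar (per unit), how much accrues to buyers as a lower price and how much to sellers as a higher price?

Pre-subsidy: 187 - P = -31.4 + 1.4P gives P* = 91, Q* = 96.
With the rebate, buyers effectively pay Pb = Ps − 12, where Ps is the price sellers receive.
Demand in terms of Ps becomes Qd = 187 − 1(Ps − 12) = 199 - Ps. Setting this equal to supply: 199 - Ps = -31.4 + 1.4Ps, so Ps = 96.
Buyers pay Pb = 96 − 12 = 84; Q' = -31.4 + 1.4·96 = 103.
Buyers' price falls by P* − Pb = 91 − 84 = 7; sellers' price rises by Ps − P* = 96 − 91 = 5.

Buyers gain 7 per unit; sellers gain 5 per unit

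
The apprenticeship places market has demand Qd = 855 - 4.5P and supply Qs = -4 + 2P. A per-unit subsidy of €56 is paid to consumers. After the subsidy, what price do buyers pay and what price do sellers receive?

Pre-subsidy: 855 - 4.5P = -4 + 2P gives P* = 1718/13, Q* = 3384/13.
With the rebate, buyers effectively pay Pb = Ps − 56, where Ps is the price sellers receive.
Demand in terms of Ps becomes Qd = 855 − 4.5(Ps − 56) = 1107 - 4.5Ps. Setting this equal to supply: 1107 - 4.5Ps = -4 + 2Ps, so Ps = 2222/13.
Buyers pay Pb = 2222/13 − 56 = 1494/13; Q' = -4 + 2·(2222/13) = 4392/13.

Buyers pay 1494/13; sellers receive 2222/13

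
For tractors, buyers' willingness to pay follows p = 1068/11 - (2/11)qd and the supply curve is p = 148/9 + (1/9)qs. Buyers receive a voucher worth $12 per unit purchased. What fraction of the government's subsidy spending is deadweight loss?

Pre-subsidy: 1068/11 - (2/11)q = 148/9 + (1/9)q gives q* = 7984/29 and p* = 1364/29.
With the rebate, buyers effectively pay pb = ps − 12, where ps is the price sellers receive.
On the curves, pb = 1068/11 - (2/11)q and ps = 148/9 + (1/9)q; the wedge ps − pb = 12 gives 148/9 + (1/9)q − (1068/11 - (2/11)q) = 12, so q' = 9172/29.
Then pb = 1068/11 − (2/11)·(9172/29) = 1148/29 and ps = 148/9 + (1/9)·(9172/29) = 1496/29.
ΔCS = ½(7984/29 + 9172/29)(1364/29 − 1148/29) = 1852848/841; ΔPS = ½(7984/29 + 9172/29)(1496/29 − 1364/29) = 1132296/841.
Government spending = 12 × 9172/29 = 110064/29.
DWL = ½ × 12 × (9172/29 − 7984/29) = 7128/29; fraction = (7128/29) / (110064/29) = 297/4586.

DWL / government spending = 297/4586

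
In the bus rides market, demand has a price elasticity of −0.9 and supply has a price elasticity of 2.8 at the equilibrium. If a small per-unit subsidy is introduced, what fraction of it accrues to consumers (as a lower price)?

For a small subsidy around the equilibrium, the benefit split depends on the relative slopes, which at a point are proportional to the elasticities.
Buyer share = εs/(εs + |εd|) = 2.8/(2.8 + 0.9) = 28/37; seller share = |εd|/(εs + |εd|) = 9/37.

Consumer share = 28/37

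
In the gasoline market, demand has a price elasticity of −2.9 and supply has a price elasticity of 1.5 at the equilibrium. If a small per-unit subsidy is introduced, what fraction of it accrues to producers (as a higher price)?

For a small subsidy around the equilibrium, the benefit split depends on the relative slopes, which at a point are proportional to the elasticities.
Buyer share = εs/(εs + |εd|) = 1.5/(1.5 + 2.9) = 15/44; seller share = |εd|/(εs + |εd|) = 29/44.
So producers capture 29/44 of the subsidy.

Producer share = 29/44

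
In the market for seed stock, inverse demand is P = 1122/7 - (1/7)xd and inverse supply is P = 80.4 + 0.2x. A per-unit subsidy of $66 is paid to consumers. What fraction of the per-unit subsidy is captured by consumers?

Consumer share = 5/12

Pre-subsidy: 1122/7 - (1/7)x = 80.4 + 0.2x gives x* = 233 and P* = 127.
With the rebate, buyers effectively pay Pb = Ps − 66, where Ps is the price sellers receive.
On the curves, Pb = 1122/7 - (1/7)x and Ps = 80.4 + 0.2x; the wedge Ps − Pb = 66 gives 80.4 + 0.2x − (1122/7 - (1/7)x) = 66, so x' = 425.5.
Then Pb = 1122/7 − (1/7)·425.5 = 99.5 and Ps = 80.4 + 0.2·425.5 = 165.5.
Buyers' price falls by P* − Pb = 127 − 99.5 = 27.5; sellers' price rises by Ps − P* = 165.5 − 127 = 38.5.
So consumers capture 27.5/66 = 5/12 of each unit of subsidy.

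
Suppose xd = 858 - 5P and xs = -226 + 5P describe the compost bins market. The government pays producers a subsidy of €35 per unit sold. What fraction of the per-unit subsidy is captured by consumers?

Consumer share = 0.5

Pre-subsidy: 858 - 5P = -226 + 5P gives P* = 108.4, x* = 316.
With the subsidy, sellers receive Ps = Pb + 35 for each unit, where Pb is the price buyers pay.
Supply in terms of Pb becomes xs = -226 + 5(Pb + 35) = -51 + 5Pb. Setting this equal to demand: 858 - 5Pb = -51 + 5Pb, so Pb = 90.9.
Sellers receive Ps = 90.9 + 35 = 125.9; x' = 858 − 5·90.9 = 403.5.
Buyers' price falls by P* − Pb = 108.4 − 90.9 = 17.5; sellers' price rises by Ps − P* = 125.9 − 108.4 = 17.5.
So consumers capture 17.5/35 = 0.5 of each unit of subsidy.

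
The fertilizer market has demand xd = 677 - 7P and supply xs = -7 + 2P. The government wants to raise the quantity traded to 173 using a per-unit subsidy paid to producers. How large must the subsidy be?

At x = 173, invert demand for the buyer price: Pb = (677 − 173)/7 = 72; invert supply for the seller price: Ps = (173 − (-7))/2 = 90.
The subsidy must fill the gap: s = Ps − Pb = 90 − 72 = 18.

Required subsidy s = 18 per unit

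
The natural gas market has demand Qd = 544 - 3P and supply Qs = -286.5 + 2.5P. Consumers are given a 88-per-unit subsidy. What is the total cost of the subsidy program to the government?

Pre-subsidy: 544 - 3P = -286.5 + 2.5P gives P* = 151, Q* = 91.
With the rebate, buyers effectively pay Pb = Ps − 88, where Ps is the price sellers receive.
Demand in terms of Ps becomes Qd = 544 − 3(Ps − 88) = 808 - 3Ps. Setting this equal to supply: 808 - 3Ps = -286.5 + 2.5Ps, so Ps = 199.
Buyers pay Pb = 199 − 88 = 111; Q' = -286.5 + 2.5·199 = 211.
Government outlay = subsidy × quantity = 88 × 211 = 18568.

Government cost = 18568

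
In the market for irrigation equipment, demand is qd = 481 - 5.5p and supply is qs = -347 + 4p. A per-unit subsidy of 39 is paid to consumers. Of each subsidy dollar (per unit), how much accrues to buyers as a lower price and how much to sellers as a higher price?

Buyers gain 312/19 per unit; sellers gain 429/19 per unit

Pre-subsidy: 481 - 5.5p = -347 + 4p gives p* = 1656/19, q* = 31/19.
With the rebate, buyers effectively pay pb = ps − 39, where ps is the price sellers receive.
Demand in terms of ps becomes qd = 481 − 5.5(ps − 39) = 695.5 - 5.5ps. Setting this equal to supply: 695.5 - 5.5ps = -347 + 4ps, so ps = 2085/19.
Buyers pay pb = 2085/19 − 39 = 1344/19; q' = -347 + 4·(2085/19) = 1747/19.
Buyers' price falls by p* − pb = 1656/19 − 1344/19 = 312/19; sellers' price rises by ps − p* = 2085/19 − 1656/19 = 429/19.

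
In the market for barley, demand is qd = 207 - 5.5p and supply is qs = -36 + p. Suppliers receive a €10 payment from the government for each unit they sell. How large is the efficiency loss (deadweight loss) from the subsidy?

Pre-subsidy: 207 - 5.5p = -36 + p gives p* = 486/13, q* = 18/13.
With the subsidy, sellers receive ps = pb + 10 for each unit, where pb is the price buyers pay.
Supply in terms of pb becomes qs = -36 + 1(pb + 10) = -26 + pb. Setting this equal to demand: 207 - 5.5pb = -26 + pb, so pb = 466/13.
Sellers receive ps = 466/13 + 10 = 596/13; q' = 207 − 5.5·(466/13) = 128/13.
The subsidy expands output by 128/13 − 18/13 = 110/13 past the efficient level; on those units the gap between marginal cost and willingness to pay runs from 0 up to 10.
DWL = ½ × 10 × 110/13 = 550/13.

Deadweight loss = 550/13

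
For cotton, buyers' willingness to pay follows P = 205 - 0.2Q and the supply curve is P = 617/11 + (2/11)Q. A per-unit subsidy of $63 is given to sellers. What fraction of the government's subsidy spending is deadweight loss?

Pre-subsidy: 205 - 0.2Q = 617/11 + (2/11)Q gives Q* = 390 and P* = 127.
With the subsidy, sellers receive Ps = Pb + 63 for each unit, where Pb is the price buyers pay.
On the curves, Pb = 205 - 0.2Q and Ps = 617/11 + (2/11)Q; the wedge Ps − Pb = 63 gives 617/11 + (2/11)Q − (205 - 0.2Q) = 63, so Q' = 555.
Then Pb = 205 − 0.2·555 = 94 and Ps = 617/11 + (2/11)·555 = 157.
ΔCS = ½(390 + 555)(127 − 94) = 15592.5; ΔPS = ½(390 + 555)(157 − 127) = 14175.
Government spending = 63 × 555 = 34965.
DWL = ½ × 63 × (555 − 390) = 5197.5; fraction = 5197.5 / 34965 = 11/74.

DWL / government spending = 11/74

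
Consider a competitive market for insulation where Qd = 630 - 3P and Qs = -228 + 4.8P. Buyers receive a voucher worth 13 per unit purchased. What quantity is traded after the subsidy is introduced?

Q' = 324

Pre-subsidy: 630 - 3P = -228 + 4.8P gives P* = 110, Q* = 300.
With the rebate, buyers effectively pay Pb = Ps − 13, where Ps is the price sellers receive.
Demand in terms of Ps becomes Qd = 630 − 3(Ps − 13) = 669 - 3Ps. Setting this equal to supply: 669 - 3Ps = -228 + 4.8Ps, so Ps = 115.
Buyers pay Pb = 115 − 13 = 102; Q' = -228 + 4.8·115 = 324.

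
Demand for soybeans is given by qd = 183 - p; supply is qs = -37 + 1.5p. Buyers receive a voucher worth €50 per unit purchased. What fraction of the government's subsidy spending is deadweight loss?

DWL / government spending = 0.12

Pre-subsidy: 183 - p = -37 + 1.5p gives p* = 88, q* = 95.
With the rebate, buyers effectively pay pb = ps − 50, where ps is the price sellers receive.
Demand in terms of ps becomes qd = 183 − 1(ps − 50) = 233 - ps. Setting this equal to supply: 233 - ps = -37 + 1.5ps, so ps = 108.
Buyers pay pb = 108 − 50 = 58; q' = -37 + 1.5·108 = 125.
ΔCS = ½(95 + 125)(88 − 58) = 3300; ΔPS = ½(95 + 125)(108 − 88) = 2200.
Government spending = 50 × 125 = 6250.
DWL = ½ × 50 × (125 − 95) = 750; fraction = 750 / 6250 = 0.12.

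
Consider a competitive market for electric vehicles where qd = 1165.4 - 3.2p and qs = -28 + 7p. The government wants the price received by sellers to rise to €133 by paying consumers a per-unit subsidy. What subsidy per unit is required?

At a seller price of 133, quantity supplied is -28 + 7·133 = 903.
Buyers absorb 903 only when they pay pb with 1165.4 − 3.2·pb = 903, i.e. pb = 82.
s = ps − pb = 133 − 82 = 51.

Required subsidy s = €51 per unit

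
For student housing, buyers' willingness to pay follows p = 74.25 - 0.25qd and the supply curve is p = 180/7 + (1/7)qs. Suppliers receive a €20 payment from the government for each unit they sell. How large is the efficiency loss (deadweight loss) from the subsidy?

Deadweight loss = 5600/11

Pre-subsidy: 74.25 - 0.25q = 180/7 + (1/7)q gives q* = 1359/11 and p* = 477/11.
With the subsidy, sellers receive ps = pb + 20 for each unit, where pb is the price buyers pay.
On the curves, pb = 74.25 - 0.25q and ps = 180/7 + (1/7)q; the wedge ps − pb = 20 gives 180/7 + (1/7)q − (74.25 - 0.25q) = 20, so q' = 1919/11.
Then pb = 74.25 − 0.25·(1919/11) = 337/11 and ps = 180/7 + (1/7)·(1919/11) = 557/11.
The subsidy expands output by 1919/11 − 1359/11 = 560/11 past the efficient level; on those units the gap between marginal cost and willingness to pay runs from 0 up to 20.
DWL = ½ × 20 × 560/11 = 5600/11.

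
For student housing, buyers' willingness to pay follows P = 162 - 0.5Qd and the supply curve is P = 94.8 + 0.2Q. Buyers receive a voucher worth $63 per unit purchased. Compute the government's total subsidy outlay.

Government cost = $11718

Pre-subsidy: 162 - 0.5Q = 94.8 + 0.2Q gives Q* = 96 and P* = 114.
With the rebate, buyers effectively pay Pb = Ps − 63, where Ps is the price sellers receive.
On the curves, Pb = 162 - 0.5Q and Ps = 94.8 + 0.2Q; the wedge Ps − Pb = 63 gives 94.8 + 0.2Q − (162 - 0.5Q) = 63, so Q' = 186.
Then Pb = 162 − 0.5·186 = 69 and Ps = 94.8 + 0.2·186 = 132.
Government outlay = subsidy × quantity = 63 × 186 = 11718.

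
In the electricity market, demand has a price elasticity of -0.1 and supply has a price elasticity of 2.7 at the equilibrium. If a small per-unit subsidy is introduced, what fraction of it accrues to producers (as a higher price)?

For a small subsidy around the equilibrium, the benefit split depends on the relative slopes, which at a point are proportional to the elasticities.
Buyer share = εs/(εs + |εd|) = 2.7/(2.7 + 0.1) = 27/28; seller share = |εd|/(εs + |εd|) = 1/28.
So producers capture 1/28 of the subsidy.

Producer share = 1/28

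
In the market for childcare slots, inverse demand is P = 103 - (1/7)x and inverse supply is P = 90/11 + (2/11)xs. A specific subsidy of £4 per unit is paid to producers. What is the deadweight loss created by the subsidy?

Deadweight loss = £24.64

Pre-subsidy: 103 - (1/7)x = 90/11 + (2/11)x gives x* = 292.04 and P* = 61.28.
With the subsidy, sellers receive Ps = Pb + 4 for each unit, where Pb is the price buyers pay.
On the curves, Pb = 103 - (1/7)x and Ps = 90/11 + (2/11)x; the wedge Ps − Pb = 4 gives 90/11 + (2/11)x − (103 - (1/7)x) = 4, so x' = 304.36.
Then Pb = 103 − (1/7)·304.36 = 59.52 and Ps = 90/11 + (2/11)·304.36 = 63.52.
The subsidy expands output by 304.36 − 292.04 = 12.32 past the efficient level; on those units the gap between marginal cost and willingness to pay runs from 0 up to 4.
DWL = ½ × 4 × 12.32 = 24.64.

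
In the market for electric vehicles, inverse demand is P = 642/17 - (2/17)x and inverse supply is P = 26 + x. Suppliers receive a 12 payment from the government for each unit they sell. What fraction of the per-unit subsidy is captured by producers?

Producer share = 17/19

Pre-subsidy: 642/17 - (2/17)x = 26 + x gives x* = 200/19 and P* = 694/19.
With the subsidy, sellers receive Ps = Pb + 12 for each unit, where Pb is the price buyers pay.
On the curves, Pb = 642/17 - (2/17)x and Ps = 26 + x; the wedge Ps − Pb = 12 gives 26 + x − (642/17 - (2/17)x) = 12, so x' = 404/19.
Then Pb = 642/17 − (2/17)·(404/19) = 670/19 and Ps = 26 + 1·(404/19) = 898/19.
Buyers' price falls by P* − Pb = 694/19 − 670/19 = 24/19; sellers' price rises by Ps − P* = 898/19 − 694/19 = 204/19.
So producers capture (204/19)/12 = 17/19 of each unit of subsidy.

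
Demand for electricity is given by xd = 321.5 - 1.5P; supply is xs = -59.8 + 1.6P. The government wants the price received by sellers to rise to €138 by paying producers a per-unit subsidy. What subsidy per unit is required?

At a seller price of 138, quantity supplied is -59.8 + 1.6·138 = 161.
Buyers absorb 161 only when they pay Pb with 321.5 − 1.5·Pb = 161, i.e. Pb = 107.
s = Ps − Pb = 138 − 107 = 31.

Required subsidy s = €31 per unit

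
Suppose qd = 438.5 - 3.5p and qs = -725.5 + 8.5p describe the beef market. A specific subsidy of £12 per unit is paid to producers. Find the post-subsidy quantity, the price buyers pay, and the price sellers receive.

Pre-subsidy: 438.5 - 3.5p = -725.5 + 8.5p gives p* = 97, q* = 99.
With the subsidy, sellers receive ps = pb + 12 for each unit, where pb is the price buyers pay.
Supply in terms of pb becomes qs = -725.5 + 8.5(pb + 12) = -623.5 + 8.5pb. Setting this equal to demand: 438.5 - 3.5pb = -623.5 + 8.5pb, so pb = 88.5.
Sellers receive ps = 88.5 + 12 = 100.5; q' = 438.5 − 3.5·88.5 = 128.75.

q' = 128.75; buyers pay £88.5; sellers receive £100.5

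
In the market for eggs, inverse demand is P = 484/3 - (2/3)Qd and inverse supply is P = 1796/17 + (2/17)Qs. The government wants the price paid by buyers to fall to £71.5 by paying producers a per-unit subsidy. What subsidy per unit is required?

At a buyer price of 71.5, quantity demanded is 242 − 1.5·71.5 = 134.75.
Sellers supply 134.75 only when they receive Ps = 1796/17 + (2/17)·134.75 = 121.5.
s = Ps − Pb = 121.5 − 71.5 = 50.

Required subsidy s = £50 per unit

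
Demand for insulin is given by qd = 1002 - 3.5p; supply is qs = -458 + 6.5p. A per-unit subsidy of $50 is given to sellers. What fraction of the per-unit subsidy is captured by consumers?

Consumer share = 0.65

Pre-subsidy: 1002 - 3.5p = -458 + 6.5p gives p* = 146, q* = 491.
With the subsidy, sellers receive ps = pb + 50 for each unit, where pb is the price buyers pay.
Supply in terms of pb becomes qs = -458 + 6.5(pb + 50) = -133 + 6.5pb. Setting this equal to demand: 1002 - 3.5pb = -133 + 6.5pb, so pb = 113.5.
Sellers receive ps = 113.5 + 50 = 163.5; q' = 1002 − 3.5·113.5 = 604.75.
Buyers' price falls by p* − pb = 146 − 113.5 = 32.5; sellers' price rises by ps − p* = 163.5 − 146 = 17.5.
So consumers capture 32.5/50 = 0.65 of each unit of subsidy.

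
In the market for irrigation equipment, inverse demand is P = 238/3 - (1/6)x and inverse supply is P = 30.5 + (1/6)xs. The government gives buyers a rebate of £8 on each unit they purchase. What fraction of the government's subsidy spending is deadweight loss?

DWL / government spending = 24/341

Pre-subsidy: 238/3 - (1/6)x = 30.5 + (1/6)x gives x* = 146.5 and P* = 659/12.
With the rebate, buyers effectively pay Pb = Ps − 8, where Ps is the price sellers receive.
On the curves, Pb = 238/3 - (1/6)x and Ps = 30.5 + (1/6)x; the wedge Ps − Pb = 8 gives 30.5 + (1/6)x − (238/3 - (1/6)x) = 8, so x' = 170.5.
Then Pb = 238/3 − (1/6)·170.5 = 611/12 and Ps = 30.5 + (1/6)·170.5 = 707/12.
ΔCS = ½(146.5 + 170.5)(659/12 − 611/12) = 634; ΔPS = ½(146.5 + 170.5)(707/12 − 659/12) = 634.
Government spending = 8 × 170.5 = 1364.
DWL = ½ × 8 × (170.5 − 146.5) = 96; fraction = 96 / 1364 = 24/341.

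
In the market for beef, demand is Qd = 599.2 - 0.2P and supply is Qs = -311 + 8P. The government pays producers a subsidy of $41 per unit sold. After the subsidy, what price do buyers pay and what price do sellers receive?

Buyers pay $71; sellers receive $112

Pre-subsidy: 599.2 - 0.2P = -311 + 8P gives P* = 111, Q* = 577.
With the subsidy, sellers receive Ps = Pb + 41 for each unit, where Pb is the price buyers pay.
Supply in terms of Pb becomes Qs = -311 + 8(Pb + 41) = 17 + 8Pb. Setting this equal to demand: 599.2 - 0.2Pb = 17 + 8Pb, so Pb = 71.
Sellers receive Ps = 71 + 41 = 112; Q' = 599.2 − 0.2·71 = 585.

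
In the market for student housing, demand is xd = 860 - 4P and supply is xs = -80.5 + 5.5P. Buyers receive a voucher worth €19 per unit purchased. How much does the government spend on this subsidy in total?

Government cost = €9652

Pre-subsidy: 860 - 4P = -80.5 + 5.5P gives P* = 99, x* = 464.
With the rebate, buyers effectively pay Pb = Ps − 19, where Ps is the price sellers receive.
Demand in terms of Ps becomes xd = 860 − 4(Ps − 19) = 936 - 4Ps. Setting this equal to supply: 936 - 4Ps = -80.5 + 5.5Ps, so Ps = 107.
Buyers pay Pb = 107 − 19 = 88; x' = -80.5 + 5.5·107 = 508.
Government outlay = subsidy × quantity = 19 × 508 = 9652.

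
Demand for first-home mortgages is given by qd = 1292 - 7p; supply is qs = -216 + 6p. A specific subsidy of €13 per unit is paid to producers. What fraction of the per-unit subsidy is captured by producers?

Pre-subsidy: 1292 - 7p = -216 + 6p gives p* = 116, q* = 480.
With the subsidy, sellers receive ps = pb + 13 for each unit, where pb is the price buyers pay.
Supply in terms of pb becomes qs = -216 + 6(pb + 13) = -138 + 6pb. Setting this equal to demand: 1292 - 7pb = -138 + 6pb, so pb = 110.
Sellers receive ps = 110 + 13 = 123; q' = 1292 − 7·110 = 522.
Buyers' price falls by p* − pb = 116 − 110 = 6; sellers' price rises by ps − p* = 123 − 116 = 7.
So producers capture 7/13 = 7/13 of each unit of subsidy.

Producer share = 7/13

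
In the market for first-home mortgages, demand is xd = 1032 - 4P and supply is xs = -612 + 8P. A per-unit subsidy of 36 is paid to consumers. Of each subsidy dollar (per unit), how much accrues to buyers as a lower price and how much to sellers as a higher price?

Pre-subsidy: 1032 - 4P = -612 + 8P gives P* = 137, x* = 484.
With the rebate, buyers effectively pay Pb = Ps − 36, where Ps is the price sellers receive.
Demand in terms of Ps becomes xd = 1032 − 4(Ps − 36) = 1176 - 4Ps. Setting this equal to supply: 1176 - 4Ps = -612 + 8Ps, so Ps = 149.
Buyers pay Pb = 149 − 36 = 113; x' = -612 + 8·149 = 580.
Buyers' price falls by P* − Pb = 137 − 113 = 24; sellers' price rises by Ps − P* = 149 − 137 = 12.

Buyers gain 24 per unit; sellers gain 12 per unit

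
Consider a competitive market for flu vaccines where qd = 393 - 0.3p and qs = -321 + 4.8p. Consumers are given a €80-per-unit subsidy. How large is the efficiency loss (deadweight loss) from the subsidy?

Pre-subsidy: 393 - 0.3p = -321 + 4.8p gives p* = 140, q* = 351.
With the rebate, buyers effectively pay pb = ps − 80, where ps is the price sellers receive.
Demand in terms of ps becomes qd = 393 − 0.3(ps − 80) = 417 - 0.3ps. Setting this equal to supply: 417 - 0.3ps = -321 + 4.8ps, so ps = 2460/17.
Buyers pay pb = 2460/17 − 80 = 1100/17; q' = -321 + 4.8·(2460/17) = 6351/17.
The subsidy expands output by 6351/17 − 351 = 384/17 past the efficient level; on those units the gap between marginal cost and willingness to pay runs from 0 up to 80.
DWL = ½ × 80 × 384/17 = 15360/17.

Deadweight loss = 15360/17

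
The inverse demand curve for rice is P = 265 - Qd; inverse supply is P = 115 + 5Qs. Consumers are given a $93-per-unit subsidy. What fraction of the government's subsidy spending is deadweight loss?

DWL / government spending = 31/162

Pre-subsidy: 265 - Q = 115 + 5Q gives Q* = 25 and P* = 240.
With the rebate, buyers effectively pay Pb = Ps − 93, where Ps is the price sellers receive.
On the curves, Pb = 265 - Q and Ps = 115 + 5Q; the wedge Ps − Pb = 93 gives 115 + 5Q − (265 - Q) = 93, so Q' = 40.5.
Then Pb = 265 − 1·40.5 = 224.5 and Ps = 115 + 5·40.5 = 317.5.
ΔCS = ½(25 + 40.5)(240 − 224.5) = 507.625; ΔPS = ½(25 + 40.5)(317.5 − 240) = 2538.125.
Government spending = 93 × 40.5 = 3766.5.
DWL = ½ × 93 × (40.5 − 25) = 720.75; fraction = 720.75 / 3766.5 = 31/162.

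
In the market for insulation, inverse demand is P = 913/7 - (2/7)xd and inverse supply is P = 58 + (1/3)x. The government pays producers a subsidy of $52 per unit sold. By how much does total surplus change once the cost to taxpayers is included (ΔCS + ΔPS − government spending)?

Net change in total surplus = -$2184

Pre-subsidy: 913/7 - (2/7)x = 58 + (1/3)x gives x* = 117 and P* = 97.
With the subsidy, sellers receive Ps = Pb + 52 for each unit, where Pb is the price buyers pay.
On the curves, Pb = 913/7 - (2/7)x and Ps = 58 + (1/3)x; the wedge Ps − Pb = 52 gives 58 + (1/3)x − (913/7 - (2/7)x) = 52, so x' = 201.
Then Pb = 913/7 − (2/7)·201 = 73 and Ps = 58 + (1/3)·201 = 125.
ΔCS = ½(117 + 201)(97 − 73) = 3816; ΔPS = ½(117 + 201)(125 − 97) = 4452.
Government spending = 52 × 201 = 10452.
Net change = 3816 + 4452 − 10452 = -2184. The loss equals the DWL triangle ½·52·84.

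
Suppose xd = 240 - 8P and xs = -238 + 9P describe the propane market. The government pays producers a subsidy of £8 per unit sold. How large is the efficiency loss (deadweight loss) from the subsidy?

Pre-subsidy: 240 - 8P = -238 + 9P gives P* = 478/17, x* = 256/17.
With the subsidy, sellers receive Ps = Pb + 8 for each unit, where Pb is the price buyers pay.
Supply in terms of Pb becomes xs = -238 + 9(Pb + 8) = -166 + 9Pb. Setting this equal to demand: 240 - 8Pb = -166 + 9Pb, so Pb = 406/17.
Sellers receive Ps = 406/17 + 8 = 542/17; x' = 240 − 8·(406/17) = 832/17.
The subsidy expands output by 832/17 − 256/17 = 576/17 past the efficient level; on those units the gap between marginal cost and willingness to pay runs from 0 up to 8.
DWL = ½ × 8 × 576/17 = 2304/17.

Deadweight loss = 2304/17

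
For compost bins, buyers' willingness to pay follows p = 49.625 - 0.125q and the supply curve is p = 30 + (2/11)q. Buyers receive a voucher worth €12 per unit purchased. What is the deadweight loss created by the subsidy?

Pre-subsidy: 49.625 - 0.125q = 30 + (2/11)q gives q* = 1727/27 and p* = 1124/27.
With the rebate, buyers effectively pay pb = ps − 12, where ps is the price sellers receive.
On the curves, pb = 49.625 - 0.125q and ps = 30 + (2/11)q; the wedge ps − pb = 12 gives 30 + (2/11)q − (49.625 - 0.125q) = 12, so q' = 2783/27.
Then pb = 49.625 − 0.125·(2783/27) = 992/27 and ps = 30 + (2/11)·(2783/27) = 1316/27.
The subsidy expands output by 2783/27 − 1727/27 = 352/9 past the efficient level; on those units the gap between marginal cost and willingness to pay runs from 0 up to 12.
DWL = ½ × 12 × 352/9 = 704/3.

Deadweight loss = 704/3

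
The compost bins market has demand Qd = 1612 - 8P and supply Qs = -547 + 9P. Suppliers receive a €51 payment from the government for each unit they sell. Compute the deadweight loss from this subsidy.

Pre-subsidy: 1612 - 8P = -547 + 9P gives P* = 127, Q* = 596.
With the subsidy, sellers receive Ps = Pb + 51 for each unit, where Pb is the price buyers pay.
Supply in terms of Pb becomes Qs = -547 + 9(Pb + 51) = -88 + 9Pb. Setting this equal to demand: 1612 - 8Pb = -88 + 9Pb, so Pb = 100.
Sellers receive Ps = 100 + 51 = 151; Q' = 1612 − 8·100 = 812.
The subsidy expands output by 812 − 596 = 216 past the efficient level; on those units the gap between marginal cost and willingness to pay runs from 0 up to 51.
DWL = ½ × 51 × 216 = 5508.

Deadweight loss = €5508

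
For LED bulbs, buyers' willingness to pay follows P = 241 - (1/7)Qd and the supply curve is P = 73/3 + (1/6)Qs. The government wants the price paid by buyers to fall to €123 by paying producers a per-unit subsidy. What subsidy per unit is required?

Required subsidy s = €39 per unit

At a buyer price of 123, quantity demanded is 1687 − 7·123 = 826.
Sellers supply 826 only when they receive Ps = 73/3 + (1/6)·826 = 162.
s = Ps − Pb = 162 − 123 = 39.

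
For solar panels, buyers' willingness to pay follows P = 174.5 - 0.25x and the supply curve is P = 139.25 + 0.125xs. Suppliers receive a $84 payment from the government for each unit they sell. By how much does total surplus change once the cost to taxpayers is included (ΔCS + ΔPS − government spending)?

Pre-subsidy: 174.5 - 0.25x = 139.25 + 0.125x gives x* = 94 and P* = 151.
With the subsidy, sellers receive Ps = Pb + 84 for each unit, where Pb is the price buyers pay.
On the curves, Pb = 174.5 - 0.25x and Ps = 139.25 + 0.125x; the wedge Ps − Pb = 84 gives 139.25 + 0.125x − (174.5 - 0.25x) = 84, so x' = 318.
Then Pb = 174.5 − 0.25·318 = 95 and Ps = 139.25 + 0.125·318 = 179.
ΔCS = ½(94 + 318)(151 − 95) = 11536; ΔPS = ½(94 + 318)(179 − 151) = 5768.
Government spending = 84 × 318 = 26712.
Net change = 11536 + 5768 − 26712 = -9408. The loss equals the DWL triangle ½·84·224.

Net change in total surplus = -$9408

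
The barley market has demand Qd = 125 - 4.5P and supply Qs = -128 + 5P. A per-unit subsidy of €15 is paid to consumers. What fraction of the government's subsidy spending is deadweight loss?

Pre-subsidy: 125 - 4.5P = -128 + 5P gives P* = 506/19, Q* = 98/19.
With the rebate, buyers effectively pay Pb = Ps − 15, where Ps is the price sellers receive.
Demand in terms of Ps becomes Qd = 125 − 4.5(Ps − 15) = 192.5 - 4.5Ps. Setting this equal to supply: 192.5 - 4.5Ps = -128 + 5Ps, so Ps = 641/19.
Buyers pay Pb = 641/19 − 15 = 356/19; Q' = -128 + 5·(641/19) = 773/19.
ΔCS = ½(98/19 + 773/19)(506/19 − 356/19) = 65325/361; ΔPS = ½(98/19 + 773/19)(641/19 − 506/19) = 117585/722.
Government spending = 15 × 773/19 = 11595/19.
DWL = ½ × 15 × (773/19 − 98/19) = 10125/38; fraction = (10125/38) / (11595/19) = 675/1546.

DWL / government spending = 675/1546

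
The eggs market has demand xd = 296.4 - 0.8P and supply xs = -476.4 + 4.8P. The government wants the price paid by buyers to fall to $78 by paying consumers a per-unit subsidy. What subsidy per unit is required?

At a buyer price of 78, quantity demanded is 296.4 − 0.8·78 = 234.
Sellers supply 234 only when they receive Ps with -476.4 + 4.8·Ps = 234, i.e. Ps = 148.
s = Ps − Pb = 148 − 78 = 70.

Required subsidy s = $70 per unit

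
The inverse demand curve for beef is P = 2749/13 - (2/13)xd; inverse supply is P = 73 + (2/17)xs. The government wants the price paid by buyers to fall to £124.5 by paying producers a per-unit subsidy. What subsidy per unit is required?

At a buyer price of 124.5, quantity demanded is 1374.5 − 6.5·124.5 = 565.25.
Sellers supply 565.25 only when they receive Ps = 73 + (2/17)·565.25 = 139.5.
s = Ps − Pb = 139.5 − 124.5 = 15.

Required subsidy s = £15 per unit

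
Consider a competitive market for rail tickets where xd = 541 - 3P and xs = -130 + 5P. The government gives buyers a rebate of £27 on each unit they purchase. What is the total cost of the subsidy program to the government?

Pre-subsidy: 541 - 3P = -130 + 5P gives P* = 83.875, x* = 289.375.
With the rebate, buyers effectively pay Pb = Ps − 27, where Ps is the price sellers receive.
Demand in terms of Ps becomes xd = 541 − 3(Ps − 27) = 622 - 3Ps. Setting this equal to supply: 622 - 3Ps = -130 + 5Ps, so Ps = 94.
Buyers pay Pb = 94 − 27 = 67; x' = -130 + 5·94 = 340.
Government outlay = subsidy × quantity = 27 × 340 = 9180.

Government cost = £9180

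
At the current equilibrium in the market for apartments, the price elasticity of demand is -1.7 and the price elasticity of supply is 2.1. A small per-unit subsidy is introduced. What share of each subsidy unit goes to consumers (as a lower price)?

Consumer share = 21/38

For a small subsidy around the equilibrium, the benefit split depends on the relative slopes, which at a point are proportional to the elasticities.
Buyer share = εs/(εs + |εd|) = 2.1/(2.1 + 1.7) = 21/38; seller share = |εd|/(εs + |εd|) = 17/38.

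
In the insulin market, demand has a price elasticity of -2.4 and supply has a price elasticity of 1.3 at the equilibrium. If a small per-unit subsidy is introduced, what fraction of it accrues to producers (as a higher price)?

Producer share = 24/37

For a small subsidy around the equilibrium, the benefit split depends on the relative slopes, which at a point are proportional to the elasticities.
Buyer share = εs/(εs + |εd|) = 1.3/(1.3 + 2.4) = 13/37; seller share = |εd|/(εs + |εd|) = 24/37.
So producers capture 24/37 of the subsidy.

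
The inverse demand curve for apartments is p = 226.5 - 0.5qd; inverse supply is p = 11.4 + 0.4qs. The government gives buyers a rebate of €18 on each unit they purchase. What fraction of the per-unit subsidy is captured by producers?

Pre-subsidy: 226.5 - 0.5q = 11.4 + 0.4q gives q* = 239 and p* = 107.
With the rebate, buyers effectively pay pb = ps − 18, where ps is the price sellers receive.
On the curves, pb = 226.5 - 0.5q and ps = 11.4 + 0.4q; the wedge ps − pb = 18 gives 11.4 + 0.4q − (226.5 - 0.5q) = 18, so q' = 259.
Then pb = 226.5 − 0.5·259 = 97 and ps = 11.4 + 0.4·259 = 115.
Buyers' price falls by p* − pb = 107 − 97 = 10; sellers' price rises by ps − p* = 115 − 107 = 8.
So producers capture 8/18 = 4/9 of each unit of subsidy.

Producer share = 4/9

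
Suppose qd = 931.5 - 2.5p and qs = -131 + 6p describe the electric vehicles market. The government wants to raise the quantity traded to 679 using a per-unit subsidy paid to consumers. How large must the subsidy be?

At q = 679, invert demand for the buyer price: pb = (931.5 − 679)/2.5 = 101; invert supply for the seller price: ps = (679 − (-131))/6 = 135.
The subsidy must fill the gap: s = ps − pb = 135 − 101 = 34.

Required subsidy s = 34 per unit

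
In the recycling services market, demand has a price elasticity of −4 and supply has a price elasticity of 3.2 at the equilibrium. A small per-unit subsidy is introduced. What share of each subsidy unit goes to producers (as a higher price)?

For a small subsidy around the equilibrium, the benefit split depends on the relative slopes, which at a point are proportional to the elasticities.
Buyer share = εs/(εs + |εd|) = 3.2/(3.2 + 4) = 4/9; seller share = |εd|/(εs + |εd|) = 5/9.
So producers capture 5/9 of the subsidy.

Producer share = 5/9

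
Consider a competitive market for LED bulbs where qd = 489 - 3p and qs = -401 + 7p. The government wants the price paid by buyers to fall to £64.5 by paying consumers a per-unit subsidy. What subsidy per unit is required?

At a buyer price of 64.5, quantity demanded is 489 − 3·64.5 = 295.5.
Sellers supply 295.5 only when they receive ps with -401 + 7·ps = 295.5, i.e. ps = 99.5.
s = ps − pb = 99.5 − 64.5 = 35.

Required subsidy s = £35 per unit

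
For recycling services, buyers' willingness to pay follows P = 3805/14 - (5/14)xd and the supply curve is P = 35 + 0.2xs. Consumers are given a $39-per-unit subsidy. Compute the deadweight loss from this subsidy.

Pre-subsidy: 3805/14 - (5/14)x = 35 + 0.2x gives x* = 425 and P* = 120.
With the rebate, buyers effectively pay Pb = Ps − 39, where Ps is the price sellers receive.
On the curves, Pb = 3805/14 - (5/14)x and Ps = 35 + 0.2x; the wedge Ps − Pb = 39 gives 35 + 0.2x − (3805/14 - (5/14)x) = 39, so x' = 495.
Then Pb = 3805/14 − (5/14)·495 = 95 and Ps = 35 + 0.2·495 = 134.
The subsidy expands output by 495 − 425 = 70 past the efficient level; on those units the gap between marginal cost and willingness to pay runs from 0 up to 39.
DWL = ½ × 39 × 70 = 1365.

Deadweight loss = $1365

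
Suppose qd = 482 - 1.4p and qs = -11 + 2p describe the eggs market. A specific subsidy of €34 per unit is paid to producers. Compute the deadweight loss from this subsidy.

Deadweight loss = €476

Pre-subsidy: 482 - 1.4p = -11 + 2p gives p* = 145, q* = 279.
With the subsidy, sellers receive ps = pb + 34 for each unit, where pb is the price buyers pay.
Supply in terms of pb becomes qs = -11 + 2(pb + 34) = 57 + 2pb. Setting this equal to demand: 482 - 1.4pb = 57 + 2pb, so pb = 125.
Sellers receive ps = 125 + 34 = 159; q' = 482 − 1.4·125 = 307.
The subsidy expands output by 307 − 279 = 28 past the efficient level; on those units the gap between marginal cost and willingness to pay runs from 0 up to 34.
DWL = ½ × 34 × 28 = 476.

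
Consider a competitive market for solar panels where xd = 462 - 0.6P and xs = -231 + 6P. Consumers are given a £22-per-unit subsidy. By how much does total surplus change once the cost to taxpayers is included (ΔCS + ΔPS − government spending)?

Net change in total surplus = -£132

Pre-subsidy: 462 - 0.6P = -231 + 6P gives P* = 105, x* = 399.
With the rebate, buyers effectively pay Pb = Ps − 22, where Ps is the price sellers receive.
Demand in terms of Ps becomes xd = 462 − 0.6(Ps − 22) = 475.2 - 0.6Ps. Setting this equal to supply: 475.2 - 0.6Ps = -231 + 6Ps, so Ps = 107.
Buyers pay Pb = 107 − 22 = 85; x' = -231 + 6·107 = 411.
ΔCS = ½(399 + 411)(105 − 85) = 8100; ΔPS = ½(399 + 411)(107 − 105) = 810.
Government spending = 22 × 411 = 9042.
Net change = 8100 + 810 − 9042 = -132. The loss equals the DWL triangle ½·22·12.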